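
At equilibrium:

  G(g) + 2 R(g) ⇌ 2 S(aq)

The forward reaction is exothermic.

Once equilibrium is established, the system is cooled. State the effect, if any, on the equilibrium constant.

increases

K depends on temperature via the van 't Hoff relation. The forward reaction is exothermic, so lowering T increases K.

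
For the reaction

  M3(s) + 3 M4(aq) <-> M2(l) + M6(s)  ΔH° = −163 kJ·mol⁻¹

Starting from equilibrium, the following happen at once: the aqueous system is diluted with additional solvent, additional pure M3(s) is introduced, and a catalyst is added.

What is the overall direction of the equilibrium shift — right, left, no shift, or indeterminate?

left

Dilution lowers every aqueous concentration by the same factor. Δn_aq = 0 − 3 = -3, so the system shifts toward the side with more dissolved moles — to the left.
M3 is a pure solid; its activity is 1 regardless of amount, so Q is unaffected — no shift from this change.
A catalyst speeds both forward and reverse rates equally; it changes neither Q nor K — no shift from this change.
Only the nonzero effect(s) matter; the net shift is to the left.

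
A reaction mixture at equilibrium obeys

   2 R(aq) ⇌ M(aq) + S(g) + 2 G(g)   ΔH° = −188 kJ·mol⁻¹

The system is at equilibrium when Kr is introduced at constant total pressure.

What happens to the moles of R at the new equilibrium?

Adding inert gas at constant total pressure expands the volume and lowers every reacting partial pressure. With Δn_gas = 3 − 0 = +3, Q moves away from K toward the side with fewer gas moles, so the system shifts toward the side with more gas moles — to the right.
The net shift is to the right. R is a reactant, so its amount decreases.

decreases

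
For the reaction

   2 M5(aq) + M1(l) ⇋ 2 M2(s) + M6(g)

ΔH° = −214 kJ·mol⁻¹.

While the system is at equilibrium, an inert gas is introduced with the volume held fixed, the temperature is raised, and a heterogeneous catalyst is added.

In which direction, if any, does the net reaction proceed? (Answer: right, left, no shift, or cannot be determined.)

At constant volume, adding an inert gas leaves every reacting species' partial pressure unchanged, so Q is unchanged — no shift from this change.
The forward reaction is exothermic. Raising T favours the endothermic direction — shift to the left.
A catalyst speeds both forward and reverse rates equally; it changes neither Q nor K — no shift from this change.
Only the nonzero effect(s) matter; the net shift is to the left.

left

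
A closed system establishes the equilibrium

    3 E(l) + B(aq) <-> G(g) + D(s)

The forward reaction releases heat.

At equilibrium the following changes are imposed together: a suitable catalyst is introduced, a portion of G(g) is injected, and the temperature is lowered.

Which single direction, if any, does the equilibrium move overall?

cannot be determined

A catalyst speeds both forward and reverse rates equally; it changes neither Q nor K — no shift from this change.
Adding G (g), a product, drives the reaction to the left.
The forward reaction is exothermic. Lowering T favours the exothermic direction — shift to the right.
The individual effects push in opposite directions; without quantitative information the net direction cannot be determined.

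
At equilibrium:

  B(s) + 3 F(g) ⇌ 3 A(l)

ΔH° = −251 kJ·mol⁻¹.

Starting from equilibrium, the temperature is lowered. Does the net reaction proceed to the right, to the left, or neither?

The forward reaction is exothermic. Lowering T favours the exothermic direction — shift to the right.

right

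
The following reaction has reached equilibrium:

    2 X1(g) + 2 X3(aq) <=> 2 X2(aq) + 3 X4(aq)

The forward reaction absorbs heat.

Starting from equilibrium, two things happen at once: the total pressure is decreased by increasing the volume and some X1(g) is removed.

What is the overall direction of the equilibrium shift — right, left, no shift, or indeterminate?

Gas moles: reactants 2, products 0 (Δn_gas = -2). Expansion shifts the system toward the side with more moles of gas — to the left.
Removing X1 (g), a reactant, drives the reaction to the left.
All effects act in the same direction — net shift to the left.

left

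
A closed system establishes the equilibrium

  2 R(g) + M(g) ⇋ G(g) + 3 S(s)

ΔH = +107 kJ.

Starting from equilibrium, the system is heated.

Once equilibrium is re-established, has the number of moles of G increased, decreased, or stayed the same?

The forward reaction is endothermic. Raising T favours the endothermic direction — shift to the right.
The net shift is to the right. G is a product, so its amount increases.

increases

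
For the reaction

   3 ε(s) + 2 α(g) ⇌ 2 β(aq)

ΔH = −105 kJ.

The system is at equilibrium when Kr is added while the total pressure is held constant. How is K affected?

unchanged

The equilibrium constant depends only on temperature. This perturbation may move the position of equilibrium, but since T is unchanged, K itself is unchanged.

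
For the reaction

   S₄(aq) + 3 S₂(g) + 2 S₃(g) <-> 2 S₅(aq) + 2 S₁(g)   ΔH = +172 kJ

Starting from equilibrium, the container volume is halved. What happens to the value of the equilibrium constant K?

unchanged

The equilibrium constant depends only on temperature. This perturbation may move the position of equilibrium, but since T is unchanged, K itself is unchanged.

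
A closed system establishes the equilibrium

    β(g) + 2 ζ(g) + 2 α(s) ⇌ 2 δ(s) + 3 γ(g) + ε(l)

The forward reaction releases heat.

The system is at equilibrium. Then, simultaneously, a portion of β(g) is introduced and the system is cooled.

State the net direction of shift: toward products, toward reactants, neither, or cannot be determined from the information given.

right

Adding β (g), a reactant, drives the reaction to the right.
The forward reaction is exothermic. Lowering T favours the exothermic direction — shift to the right.
All effects act in the same direction — net shift to the right.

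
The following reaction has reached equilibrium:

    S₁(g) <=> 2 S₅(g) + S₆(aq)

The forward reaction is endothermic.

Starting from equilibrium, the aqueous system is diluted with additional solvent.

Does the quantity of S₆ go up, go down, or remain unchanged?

increases

Dilution lowers every aqueous concentration by the same factor. Δn_aq = 1 − 0 = +1, so the system shifts toward the side with more dissolved moles — to the right.
The net shift is to the right. S₆ is a product, so its amount increases.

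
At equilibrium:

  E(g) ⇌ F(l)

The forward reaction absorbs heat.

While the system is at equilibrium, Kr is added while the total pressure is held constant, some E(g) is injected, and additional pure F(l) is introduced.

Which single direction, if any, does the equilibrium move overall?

cannot be determined

Adding inert gas at constant total pressure expands the volume and lowers every reacting partial pressure. With Δn_gas = 0 − 1 = -1, Q moves away from K toward the side with fewer gas moles, so the system shifts toward the side with more gas moles — to the left.
Adding E (g), a reactant, drives the reaction to the right.
F is a pure liquid; its activity is 1 regardless of amount, so Q is unaffected — no shift from this change.
The individual effects push in opposite directions; without quantitative information the net direction cannot be determined.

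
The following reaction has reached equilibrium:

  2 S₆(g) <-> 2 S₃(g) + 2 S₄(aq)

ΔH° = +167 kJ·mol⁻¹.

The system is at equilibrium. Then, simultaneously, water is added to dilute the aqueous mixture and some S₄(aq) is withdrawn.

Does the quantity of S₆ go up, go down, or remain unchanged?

decreases

Dilution lowers every aqueous concentration by the same factor. Δn_aq = 2 − 0 = +2, so the system shifts toward the side with more dissolved moles — to the right.
Removing S₄ (aq), a product, drives the reaction to the right.
The net shift is to the right. S₆ is a reactant, so its amount decreases.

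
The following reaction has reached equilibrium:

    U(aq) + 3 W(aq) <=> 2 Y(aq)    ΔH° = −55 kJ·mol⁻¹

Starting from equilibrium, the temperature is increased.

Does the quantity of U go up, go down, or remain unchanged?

The forward reaction is exothermic. Raising T favours the endothermic direction — shift to the left.
The net shift is to the left. U is a reactant, so its amount increases.

increases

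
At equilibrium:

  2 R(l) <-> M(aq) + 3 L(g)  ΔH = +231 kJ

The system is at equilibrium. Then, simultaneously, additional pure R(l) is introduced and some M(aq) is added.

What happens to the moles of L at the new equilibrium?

decreases

R is a pure liquid; its activity is 1 regardless of amount, so Q is unaffected — no shift from this change.
Adding M (aq), a product, drives the reaction to the left.
The net shift is to the left. L is a product, so its amount decreases.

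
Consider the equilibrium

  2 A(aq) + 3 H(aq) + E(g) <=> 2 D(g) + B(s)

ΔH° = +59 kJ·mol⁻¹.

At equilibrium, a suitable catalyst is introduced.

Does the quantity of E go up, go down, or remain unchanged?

unchanged

A catalyst speeds both forward and reverse rates equally; it changes neither Q nor K — no shift from this change.
No net shift occurs, so the amount of E is unchanged.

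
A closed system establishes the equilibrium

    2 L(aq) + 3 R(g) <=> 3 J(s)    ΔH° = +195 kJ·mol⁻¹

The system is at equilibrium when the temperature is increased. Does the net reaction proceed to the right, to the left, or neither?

The forward reaction is endothermic. Raising T favours the endothermic direction — shift to the right.

right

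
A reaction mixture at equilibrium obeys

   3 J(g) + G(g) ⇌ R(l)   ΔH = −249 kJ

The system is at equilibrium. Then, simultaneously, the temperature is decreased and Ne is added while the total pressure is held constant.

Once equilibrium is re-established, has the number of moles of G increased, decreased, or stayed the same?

The forward reaction is exothermic. Lowering T favours the exothermic direction — shift to the right.
Adding inert gas at constant total pressure expands the volume and lowers every reacting partial pressure. With Δn_gas = 0 − 4 = -4, Q moves away from K toward the side with fewer gas moles, so the system shifts toward the side with more gas moles — to the left.
The two effects oppose each other, so the net shift — and hence the change in G — cannot be determined from the given information.

cannot be determined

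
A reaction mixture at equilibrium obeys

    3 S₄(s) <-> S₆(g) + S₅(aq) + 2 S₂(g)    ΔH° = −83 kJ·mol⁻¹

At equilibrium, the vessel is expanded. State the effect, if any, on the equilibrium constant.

The equilibrium constant depends only on temperature. This perturbation may move the position of equilibrium, but since T is unchanged, K itself is unchanged.

unchanged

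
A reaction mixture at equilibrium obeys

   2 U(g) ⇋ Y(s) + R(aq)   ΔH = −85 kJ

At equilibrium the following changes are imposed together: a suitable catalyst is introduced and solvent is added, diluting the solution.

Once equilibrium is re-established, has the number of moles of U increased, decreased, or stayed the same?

A catalyst speeds both forward and reverse rates equally; it changes neither Q nor K — no shift from this change.
Dilution lowers every aqueous concentration by the same factor. Δn_aq = 1 − 0 = +1, so the system shifts toward the side with more dissolved moles — to the right.
The net shift is to the right. U is a reactant, so its amount decreases.

decreases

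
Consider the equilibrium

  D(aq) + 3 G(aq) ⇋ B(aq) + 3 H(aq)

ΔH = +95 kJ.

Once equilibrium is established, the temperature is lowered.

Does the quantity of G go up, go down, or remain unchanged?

The forward reaction is endothermic. Lowering T favours the exothermic direction — shift to the left.
The net shift is to the left. G is a reactant, so its amount increases.

increases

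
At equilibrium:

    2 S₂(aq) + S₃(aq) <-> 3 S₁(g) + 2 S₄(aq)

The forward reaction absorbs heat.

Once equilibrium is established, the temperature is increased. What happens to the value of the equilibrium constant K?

increases

K depends on temperature via the van 't Hoff relation. The forward reaction is endothermic, so raising T increases K.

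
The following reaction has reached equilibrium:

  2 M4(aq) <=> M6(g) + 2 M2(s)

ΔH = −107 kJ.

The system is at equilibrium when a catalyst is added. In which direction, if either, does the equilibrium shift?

A catalyst speeds both forward and reverse rates equally; it changes neither Q nor K — no shift from this change.

no shift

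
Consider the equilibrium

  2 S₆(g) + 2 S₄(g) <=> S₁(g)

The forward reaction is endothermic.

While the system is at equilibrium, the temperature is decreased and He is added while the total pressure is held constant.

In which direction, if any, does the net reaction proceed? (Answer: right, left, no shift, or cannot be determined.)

The forward reaction is endothermic. Lowering T favours the exothermic direction — shift to the left.
Adding inert gas at constant total pressure expands the volume and lowers every reacting partial pressure. With Δn_gas = 1 − 4 = -3, Q moves away from K toward the side with fewer gas moles, so the system shifts toward the side with more gas moles — to the left.
All effects act in the same direction — net shift to the left.

left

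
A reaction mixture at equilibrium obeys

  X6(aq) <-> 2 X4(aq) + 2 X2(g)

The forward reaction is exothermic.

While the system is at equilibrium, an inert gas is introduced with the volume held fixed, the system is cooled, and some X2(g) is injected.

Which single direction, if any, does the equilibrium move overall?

cannot be determined

At constant volume, adding an inert gas leaves every reacting species' partial pressure unchanged, so Q is unchanged — no shift from this change.
The forward reaction is exothermic. Lowering T favours the exothermic direction — shift to the right.
Adding X2 (g), a product, drives the reaction to the left.
The individual effects push in opposite directions; without quantitative information the net direction cannot be determined.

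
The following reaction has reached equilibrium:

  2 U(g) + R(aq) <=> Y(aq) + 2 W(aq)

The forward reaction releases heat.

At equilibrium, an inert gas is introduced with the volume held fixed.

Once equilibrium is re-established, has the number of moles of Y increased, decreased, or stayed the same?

At constant volume, adding an inert gas leaves every reacting species' partial pressure unchanged, so Q is unchanged — no shift from this change.
No net shift occurs, so the amount of Y is unchanged.

unchanged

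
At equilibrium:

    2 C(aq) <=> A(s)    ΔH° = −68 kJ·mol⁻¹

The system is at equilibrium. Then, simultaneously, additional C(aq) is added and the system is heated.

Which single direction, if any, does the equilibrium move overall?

Adding C (aq), a reactant, drives the reaction to the right.
The forward reaction is exothermic. Raising T favours the endothermic direction — shift to the left.
The individual effects push in opposite directions; without quantitative information the net direction cannot be determined.

cannot be determined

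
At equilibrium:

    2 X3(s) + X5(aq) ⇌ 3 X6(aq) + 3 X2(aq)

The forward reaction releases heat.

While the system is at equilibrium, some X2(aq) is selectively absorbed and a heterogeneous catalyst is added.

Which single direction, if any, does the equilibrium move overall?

Removing X2 (aq), a product, drives the reaction to the right.
A catalyst speeds both forward and reverse rates equally; it changes neither Q nor K — no shift from this change.
Only the nonzero effect(s) matter; the net shift is to the right.

right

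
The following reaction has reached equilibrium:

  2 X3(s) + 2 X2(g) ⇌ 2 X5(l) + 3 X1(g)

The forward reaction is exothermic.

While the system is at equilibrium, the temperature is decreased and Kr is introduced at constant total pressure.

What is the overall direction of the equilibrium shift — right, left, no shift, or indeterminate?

The forward reaction is exothermic. Lowering T favours the exothermic direction — shift to the right.
Adding inert gas at constant total pressure expands the volume and lowers every reacting partial pressure. With Δn_gas = 3 − 2 = +1, Q moves away from K toward the side with fewer gas moles, so the system shifts toward the side with more gas moles — to the right.
All effects act in the same direction — net shift to the right.

right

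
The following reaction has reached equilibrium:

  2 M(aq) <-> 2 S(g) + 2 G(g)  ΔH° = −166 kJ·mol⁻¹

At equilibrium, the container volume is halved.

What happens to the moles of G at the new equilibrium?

Gas moles: reactants 0, products 4 (Δn_gas = +4). Compression shifts the system toward the side with fewer moles of gas — to the left.
The net shift is to the left. G is a product, so its amount decreases.

decreases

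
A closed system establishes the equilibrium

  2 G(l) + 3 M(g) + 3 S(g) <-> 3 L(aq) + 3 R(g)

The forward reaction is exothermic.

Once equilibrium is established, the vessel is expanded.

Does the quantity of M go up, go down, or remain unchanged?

Gas moles: reactants 6, products 3 (Δn_gas = -3). Expansion shifts the system toward the side with more moles of gas — to the left.
The net shift is to the left. M is a reactant, so its amount increases.

increases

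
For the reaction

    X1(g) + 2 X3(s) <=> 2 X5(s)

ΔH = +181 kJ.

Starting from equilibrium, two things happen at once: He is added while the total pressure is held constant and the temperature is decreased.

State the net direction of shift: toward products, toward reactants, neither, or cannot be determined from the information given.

Adding inert gas at constant total pressure expands the volume and lowers every reacting partial pressure. With Δn_gas = 0 − 1 = -1, Q moves away from K toward the side with fewer gas moles, so the system shifts toward the side with more gas moles — to the left.
The forward reaction is endothermic. Lowering T favours the exothermic direction — shift to the left.
All effects act in the same direction — net shift to the left.

left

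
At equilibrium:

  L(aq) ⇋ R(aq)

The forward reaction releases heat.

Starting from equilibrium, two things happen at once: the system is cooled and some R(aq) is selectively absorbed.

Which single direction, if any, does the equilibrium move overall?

right

The forward reaction is exothermic. Lowering T favours the exothermic direction — shift to the right.
Removing R (aq), a product, drives the reaction to the right.
All effects act in the same direction — net shift to the right.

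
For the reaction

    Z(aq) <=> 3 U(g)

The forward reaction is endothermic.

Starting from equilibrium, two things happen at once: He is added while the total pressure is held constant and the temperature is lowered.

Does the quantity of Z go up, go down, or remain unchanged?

Adding inert gas at constant total pressure expands the volume and lowers every reacting partial pressure. With Δn_gas = 3 − 0 = +3, Q moves away from K toward the side with fewer gas moles, so the system shifts toward the side with more gas moles — to the right.
The forward reaction is endothermic. Lowering T favours the exothermic direction — shift to the left.
The two effects oppose each other, so the net shift — and hence the change in Z — cannot be determined from the given information.

cannot be determined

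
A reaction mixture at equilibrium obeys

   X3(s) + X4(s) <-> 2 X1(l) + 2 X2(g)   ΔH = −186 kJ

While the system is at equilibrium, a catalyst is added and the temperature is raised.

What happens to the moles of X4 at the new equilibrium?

A catalyst speeds both forward and reverse rates equally; it changes neither Q nor K — no shift from this change.
The forward reaction is exothermic. Raising T favours the endothermic direction — shift to the left.
The net shift is to the left. X4 is a reactant, so its amount increases.

increases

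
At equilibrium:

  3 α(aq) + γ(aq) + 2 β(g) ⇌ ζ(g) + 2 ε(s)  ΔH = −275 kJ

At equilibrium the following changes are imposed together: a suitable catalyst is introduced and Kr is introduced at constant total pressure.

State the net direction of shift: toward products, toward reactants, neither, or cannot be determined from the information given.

left

A catalyst speeds both forward and reverse rates equally; it changes neither Q nor K — no shift from this change.
Adding inert gas at constant total pressure expands the volume and lowers every reacting partial pressure. With Δn_gas = 1 − 2 = -1, Q moves away from K toward the side with fewer gas moles, so the system shifts toward the side with more gas moles — to the left.
Only the nonzero effect(s) matter; the net shift is to the left.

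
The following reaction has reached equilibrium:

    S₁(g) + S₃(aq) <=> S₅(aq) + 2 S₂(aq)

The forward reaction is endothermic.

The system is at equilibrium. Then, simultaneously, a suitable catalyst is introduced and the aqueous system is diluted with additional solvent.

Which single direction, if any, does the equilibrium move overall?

right

A catalyst speeds both forward and reverse rates equally; it changes neither Q nor K — no shift from this change.
Dilution lowers every aqueous concentration by the same factor. Δn_aq = 3 − 1 = +2, so the system shifts toward the side with more dissolved moles — to the right.
Only the nonzero effect(s) matter; the net shift is to the right.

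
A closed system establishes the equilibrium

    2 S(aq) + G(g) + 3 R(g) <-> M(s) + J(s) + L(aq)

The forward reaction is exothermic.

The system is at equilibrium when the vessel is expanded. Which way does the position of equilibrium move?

left

Gas moles: reactants 4, products 0 (Δn_gas = -4). Expansion shifts the system toward the side with more moles of gas — to the left.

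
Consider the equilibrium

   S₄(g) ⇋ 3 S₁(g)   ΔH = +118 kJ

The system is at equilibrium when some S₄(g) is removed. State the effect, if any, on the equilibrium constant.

unchanged

The equilibrium constant depends only on temperature. This perturbation may move the position of equilibrium, but since T is unchanged, K itself is unchanged.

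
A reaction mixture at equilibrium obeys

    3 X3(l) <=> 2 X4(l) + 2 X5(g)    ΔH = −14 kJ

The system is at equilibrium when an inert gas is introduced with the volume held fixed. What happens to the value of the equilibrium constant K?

unchanged

The equilibrium constant depends only on temperature. This perturbation changes neither the position of equilibrium nor K.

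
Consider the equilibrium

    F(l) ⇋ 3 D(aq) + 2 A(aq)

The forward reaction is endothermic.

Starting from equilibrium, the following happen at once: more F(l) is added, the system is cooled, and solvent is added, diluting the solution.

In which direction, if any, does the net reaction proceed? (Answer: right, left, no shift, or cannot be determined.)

F is a pure liquid; its activity is 1 regardless of amount, so Q is unaffected — no shift from this change.
The forward reaction is endothermic. Lowering T favours the exothermic direction — shift to the left.
Dilution lowers every aqueous concentration by the same factor. Δn_aq = 5 − 0 = +5, so the system shifts toward the side with more dissolved moles — to the right.
The individual effects push in opposite directions; without quantitative information the net direction cannot be determined.

cannot be determined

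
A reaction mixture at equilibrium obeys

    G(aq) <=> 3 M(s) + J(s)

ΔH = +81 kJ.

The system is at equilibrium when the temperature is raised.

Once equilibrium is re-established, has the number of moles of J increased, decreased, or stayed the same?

The forward reaction is endothermic. Raising T favours the endothermic direction — shift to the right.
The net shift is to the right. J is a product, so its amount increases.

increases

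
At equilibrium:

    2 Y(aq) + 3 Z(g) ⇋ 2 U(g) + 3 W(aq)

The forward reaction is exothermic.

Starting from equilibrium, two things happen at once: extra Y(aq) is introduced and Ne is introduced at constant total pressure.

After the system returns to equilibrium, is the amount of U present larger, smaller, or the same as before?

cannot be determined

Adding Y (aq), a reactant, drives the reaction to the right.
Adding inert gas at constant total pressure expands the volume and lowers every reacting partial pressure. With Δn_gas = 2 − 3 = -1, Q moves away from K toward the side with fewer gas moles, so the system shifts toward the side with more gas moles — to the left.
The two effects oppose each other, so the net shift — and hence the change in U — cannot be determined from the given information.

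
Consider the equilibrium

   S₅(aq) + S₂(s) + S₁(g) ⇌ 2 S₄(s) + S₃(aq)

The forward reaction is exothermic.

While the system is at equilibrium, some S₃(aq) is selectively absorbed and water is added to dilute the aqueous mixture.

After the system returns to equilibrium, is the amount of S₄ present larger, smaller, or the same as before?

increases

Removing S₃ (aq), a product, drives the reaction to the right.
Dilution scales every aqueous concentration by the same factor. Δn_aq = 1 − 1 = 0, so Q is unchanged — no shift.
The net shift is to the right. S₄ is a product, so its amount increases.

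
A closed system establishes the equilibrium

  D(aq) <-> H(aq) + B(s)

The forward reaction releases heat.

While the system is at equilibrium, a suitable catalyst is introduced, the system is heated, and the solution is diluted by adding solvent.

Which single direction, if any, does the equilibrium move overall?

A catalyst speeds both forward and reverse rates equally; it changes neither Q nor K — no shift from this change.
The forward reaction is exothermic. Raising T favours the endothermic direction — shift to the left.
Dilution scales every aqueous concentration by the same factor. Δn_aq = 1 − 1 = 0, so Q is unchanged — no shift.
Only the nonzero effect(s) matter; the net shift is to the left.

left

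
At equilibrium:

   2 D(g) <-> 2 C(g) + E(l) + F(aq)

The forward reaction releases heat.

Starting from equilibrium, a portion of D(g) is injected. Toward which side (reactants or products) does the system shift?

Adding D (g), a reactant, drives the reaction to the right.

right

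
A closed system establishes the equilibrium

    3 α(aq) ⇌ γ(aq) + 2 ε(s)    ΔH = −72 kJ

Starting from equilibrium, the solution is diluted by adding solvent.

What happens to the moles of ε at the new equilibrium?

decreases

Dilution lowers every aqueous concentration by the same factor. Δn_aq = 1 − 3 = -2, so the system shifts toward the side with more dissolved moles — to the left.
The net shift is to the left. ε is a product, so its amount decreases.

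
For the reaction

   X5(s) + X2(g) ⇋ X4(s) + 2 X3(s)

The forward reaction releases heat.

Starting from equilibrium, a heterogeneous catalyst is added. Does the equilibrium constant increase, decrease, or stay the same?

unchanged

The equilibrium constant depends only on temperature. This perturbation changes neither the position of equilibrium nor K.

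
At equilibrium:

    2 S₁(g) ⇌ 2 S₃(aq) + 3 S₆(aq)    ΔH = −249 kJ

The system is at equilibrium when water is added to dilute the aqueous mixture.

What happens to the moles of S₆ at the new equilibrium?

increases

Dilution lowers every aqueous concentration by the same factor. Δn_aq = 5 − 0 = +5, so the system shifts toward the side with more dissolved moles — to the right.
The net shift is to the right. S₆ is a product, so its amount increases.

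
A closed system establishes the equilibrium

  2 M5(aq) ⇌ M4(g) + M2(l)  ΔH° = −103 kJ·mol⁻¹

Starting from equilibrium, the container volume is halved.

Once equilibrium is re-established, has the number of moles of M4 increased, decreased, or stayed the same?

decreases

Gas moles: reactants 0, products 1 (Δn_gas = +1). Compression shifts the system toward the side with fewer moles of gas — to the left.
The net shift is to the left. M4 is a product, so its amount decreases.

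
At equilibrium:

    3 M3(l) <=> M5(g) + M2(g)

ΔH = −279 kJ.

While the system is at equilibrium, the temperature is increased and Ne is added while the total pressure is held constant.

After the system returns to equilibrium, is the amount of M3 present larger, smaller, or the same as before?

cannot be determined

The forward reaction is exothermic. Raising T favours the endothermic direction — shift to the left.
Adding inert gas at constant total pressure expands the volume and lowers every reacting partial pressure. With Δn_gas = 2 − 0 = +2, Q moves away from K toward the side with fewer gas moles, so the system shifts toward the side with more gas moles — to the right.
The two effects oppose each other, so the net shift — and hence the change in M3 — cannot be determined from the given information.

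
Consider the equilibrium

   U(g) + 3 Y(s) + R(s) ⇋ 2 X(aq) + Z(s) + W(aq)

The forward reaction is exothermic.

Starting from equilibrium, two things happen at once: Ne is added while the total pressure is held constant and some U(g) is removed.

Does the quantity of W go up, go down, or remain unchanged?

decreases

Adding inert gas at constant total pressure expands the volume and lowers every reacting partial pressure. With Δn_gas = 0 − 1 = -1, Q moves away from K toward the side with fewer gas moles, so the system shifts toward the side with more gas moles — to the left.
Removing U (g), a reactant, drives the reaction to the left.
The net shift is to the left. W is a product, so its amount decreases.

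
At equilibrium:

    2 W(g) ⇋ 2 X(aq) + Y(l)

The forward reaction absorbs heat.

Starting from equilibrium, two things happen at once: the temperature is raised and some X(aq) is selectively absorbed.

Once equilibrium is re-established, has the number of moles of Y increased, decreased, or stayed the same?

increases

The forward reaction is endothermic. Raising T favours the endothermic direction — shift to the right.
Removing X (aq), a product, drives the reaction to the right.
The net shift is to the right. Y is a product, so its amount increases.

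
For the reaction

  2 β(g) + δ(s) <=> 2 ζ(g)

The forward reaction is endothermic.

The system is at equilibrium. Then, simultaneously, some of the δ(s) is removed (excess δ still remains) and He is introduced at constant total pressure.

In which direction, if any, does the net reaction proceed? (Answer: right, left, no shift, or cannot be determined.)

δ is a pure solid; its activity is 1 regardless of amount, so Q is unaffected — no shift from this change.
Adding inert gas at constant total pressure expands the volume, scaling every reacting partial pressure by the same factor. Δn_gas = 2 − 2 = 0, so Q is unchanged — no shift.
None of the changes alters Q relative to K, so there is no net shift.

no shift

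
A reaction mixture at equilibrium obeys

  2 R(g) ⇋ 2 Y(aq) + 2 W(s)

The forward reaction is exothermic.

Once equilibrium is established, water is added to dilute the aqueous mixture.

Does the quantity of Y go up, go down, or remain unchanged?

Dilution lowers every aqueous concentration by the same factor. Δn_aq = 2 − 0 = +2, so the system shifts toward the side with more dissolved moles — to the right.
The net shift is to the right. Y is a product, so its amount increases.

increases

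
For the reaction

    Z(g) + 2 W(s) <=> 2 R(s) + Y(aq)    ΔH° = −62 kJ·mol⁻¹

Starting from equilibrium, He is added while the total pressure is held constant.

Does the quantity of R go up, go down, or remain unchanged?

Adding inert gas at constant total pressure expands the volume and lowers every reacting partial pressure. With Δn_gas = 0 − 1 = -1, Q moves away from K toward the side with fewer gas moles, so the system shifts toward the side with more gas moles — to the left.
The net shift is to the left. R is a product, so its amount decreases.

decreases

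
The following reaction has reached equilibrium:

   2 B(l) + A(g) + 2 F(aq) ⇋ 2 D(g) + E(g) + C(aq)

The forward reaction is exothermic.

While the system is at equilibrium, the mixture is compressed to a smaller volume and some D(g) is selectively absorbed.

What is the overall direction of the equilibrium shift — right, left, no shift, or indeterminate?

Gas moles: reactants 1, products 3 (Δn_gas = +2). Compression shifts the system toward the side with fewer moles of gas — to the left.
Removing D (g), a product, drives the reaction to the right.
The individual effects push in opposite directions; without quantitative information the net direction cannot be determined.

cannot be determined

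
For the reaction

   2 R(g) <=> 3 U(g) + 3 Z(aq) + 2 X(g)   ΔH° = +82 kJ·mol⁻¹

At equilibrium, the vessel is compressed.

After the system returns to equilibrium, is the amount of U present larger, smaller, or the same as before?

decreases

Gas moles: reactants 2, products 5 (Δn_gas = +3). Compression shifts the system toward the side with fewer moles of gas — to the left.
The net shift is to the left. U is a product, so its amount decreases.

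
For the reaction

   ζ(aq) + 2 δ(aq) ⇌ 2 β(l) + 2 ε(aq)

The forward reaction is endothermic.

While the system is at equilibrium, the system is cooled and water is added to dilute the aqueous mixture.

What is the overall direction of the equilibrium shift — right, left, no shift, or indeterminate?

left

The forward reaction is endothermic. Lowering T favours the exothermic direction — shift to the left.
Dilution lowers every aqueous concentration by the same factor. Δn_aq = 2 − 3 = -1, so the system shifts toward the side with more dissolved moles — to the left.
All effects act in the same direction — net shift to the left.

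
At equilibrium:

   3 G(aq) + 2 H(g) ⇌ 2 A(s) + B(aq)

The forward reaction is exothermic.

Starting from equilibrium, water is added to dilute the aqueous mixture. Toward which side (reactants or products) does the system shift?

left

Dilution lowers every aqueous concentration by the same factor. Δn_aq = 1 − 3 = -2, so the system shifts toward the side with more dissolved moles — to the left.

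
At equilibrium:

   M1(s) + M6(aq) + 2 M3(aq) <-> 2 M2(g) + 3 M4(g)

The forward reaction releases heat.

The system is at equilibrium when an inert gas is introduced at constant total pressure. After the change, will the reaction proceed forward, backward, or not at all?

right

Adding inert gas at constant total pressure expands the volume and lowers every reacting partial pressure. With Δn_gas = 5 − 0 = +5, Q moves away from K toward the side with fewer gas moles, so the system shifts toward the side with more gas moles — to the right.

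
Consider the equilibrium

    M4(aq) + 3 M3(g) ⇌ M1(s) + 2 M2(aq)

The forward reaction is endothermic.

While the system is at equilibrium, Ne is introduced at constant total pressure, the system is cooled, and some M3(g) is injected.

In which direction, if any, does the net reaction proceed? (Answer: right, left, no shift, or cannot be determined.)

Adding inert gas at constant total pressure expands the volume and lowers every reacting partial pressure. With Δn_gas = 0 − 3 = -3, Q moves away from K toward the side with fewer gas moles, so the system shifts toward the side with more gas moles — to the left.
The forward reaction is endothermic. Lowering T favours the exothermic direction — shift to the left.
Adding M3 (g), a reactant, drives the reaction to the right.
The individual effects push in opposite directions; without quantitative information the net direction cannot be determined.

cannot be determined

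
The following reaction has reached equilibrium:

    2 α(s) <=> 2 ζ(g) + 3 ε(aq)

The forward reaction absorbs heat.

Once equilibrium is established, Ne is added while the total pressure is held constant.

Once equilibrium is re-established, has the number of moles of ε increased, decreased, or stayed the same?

increases

Adding inert gas at constant total pressure expands the volume and lowers every reacting partial pressure. With Δn_gas = 2 − 0 = +2, Q moves away from K toward the side with fewer gas moles, so the system shifts toward the side with more gas moles — to the right.
The net shift is to the right. ε is a product, so its amount increases.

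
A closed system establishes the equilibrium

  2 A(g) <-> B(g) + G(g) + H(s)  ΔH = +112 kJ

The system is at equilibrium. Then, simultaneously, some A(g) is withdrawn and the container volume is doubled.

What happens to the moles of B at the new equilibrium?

Removing A (g), a reactant, drives the reaction to the left.
Gas moles: reactants 2, products 2. Δn_gas = 0, so a volume change leaves Q equal to K — no shift from this change.
The net shift is to the left. B is a product, so its amount decreases.

decreases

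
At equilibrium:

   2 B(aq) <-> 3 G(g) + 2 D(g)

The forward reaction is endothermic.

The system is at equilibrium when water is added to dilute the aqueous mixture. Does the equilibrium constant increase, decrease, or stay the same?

unchanged

The equilibrium constant depends only on temperature. This perturbation may move the position of equilibrium, but since T is unchanged, K itself is unchanged.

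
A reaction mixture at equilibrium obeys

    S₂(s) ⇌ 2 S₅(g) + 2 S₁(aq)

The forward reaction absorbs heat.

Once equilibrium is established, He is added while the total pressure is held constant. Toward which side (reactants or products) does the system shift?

Adding inert gas at constant total pressure expands the volume and lowers every reacting partial pressure. With Δn_gas = 2 − 0 = +2, Q moves away from K toward the side with fewer gas moles, so the system shifts toward the side with more gas moles — to the right.

right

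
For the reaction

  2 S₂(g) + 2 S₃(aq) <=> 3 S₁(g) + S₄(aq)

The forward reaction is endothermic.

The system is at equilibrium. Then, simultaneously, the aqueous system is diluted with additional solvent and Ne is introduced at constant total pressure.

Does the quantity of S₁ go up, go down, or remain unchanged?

cannot be determined

Dilution lowers every aqueous concentration by the same factor. Δn_aq = 1 − 2 = -1, so the system shifts toward the side with more dissolved moles — to the left.
Adding inert gas at constant total pressure expands the volume and lowers every reacting partial pressure. With Δn_gas = 3 − 2 = +1, Q moves away from K toward the side with fewer gas moles, so the system shifts toward the side with more gas moles — to the right.
The two effects oppose each other, so the net shift — and hence the change in S₁ — cannot be determined from the given information.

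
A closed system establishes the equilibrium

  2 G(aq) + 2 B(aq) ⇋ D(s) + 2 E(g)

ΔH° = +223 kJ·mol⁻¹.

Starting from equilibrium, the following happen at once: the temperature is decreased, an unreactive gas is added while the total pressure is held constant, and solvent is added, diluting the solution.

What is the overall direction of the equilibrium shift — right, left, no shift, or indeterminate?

cannot be determined

The forward reaction is endothermic. Lowering T favours the exothermic direction — shift to the left.
Adding inert gas at constant total pressure expands the volume and lowers every reacting partial pressure. With Δn_gas = 2 − 0 = +2, Q moves away from K toward the side with fewer gas moles, so the system shifts toward the side with more gas moles — to the right.
Dilution lowers every aqueous concentration by the same factor. Δn_aq = 0 − 4 = -4, so the system shifts toward the side with more dissolved moles — to the left.
The individual effects push in opposite directions; without quantitative information the net direction cannot be determined.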